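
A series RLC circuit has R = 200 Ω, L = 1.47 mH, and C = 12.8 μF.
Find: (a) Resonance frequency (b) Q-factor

Step 1 — Resonance condition Im(Z)=0 gives ω₀ = 1/√(LC).
Step 2 — ω₀ = 1/√(0.00147·1.28e-05) = 7290 rad/s.
Step 3 — f₀ = ω₀/(2π) = 1160 Hz.
Step 4 — Series Q: Q = ω₀L/R = 7290·0.00147/200 = 0.05358.

(a) f₀ = 1160 Hz  (b) Q = 0.05358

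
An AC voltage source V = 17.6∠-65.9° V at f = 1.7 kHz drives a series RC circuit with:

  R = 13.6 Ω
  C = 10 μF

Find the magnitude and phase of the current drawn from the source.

Step 1 — Angular frequency: ω = 2π·f = 2π·1700 = 1.068e+04 rad/s.
Step 2 — Component impedances:
  R: Z = R = 13.6 Ω
  C: Z = 1/(jωC) = -j/(ω·C) = 0 - j9.362 Ω
Step 3 — Series combination: Z_total = R + C = 13.6 - j9.362 Ω = 16.51∠-34.5° Ω.
Step 4 — Source phasor: V = 17.6∠-65.9° V = 7.187 - j16.07 V.
Step 5 — Ohm's law: I = V / Z_total = (7.187 - j16.07) / (13.6 - j9.362) = 0.9103 - j0.5547 A.
Step 6 — Convert to polar: |I| = 1.066 A, ∠I = -31.4°.

I = 1.066∠-31.4° A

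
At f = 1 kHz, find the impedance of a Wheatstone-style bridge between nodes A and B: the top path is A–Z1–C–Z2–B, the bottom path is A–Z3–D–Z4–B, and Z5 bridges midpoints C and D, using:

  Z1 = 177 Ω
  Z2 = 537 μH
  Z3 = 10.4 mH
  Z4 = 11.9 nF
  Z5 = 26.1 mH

Step 1 — Angular frequency: ω = 2π·f = 2π·1000 = 6283 rad/s.
Step 2 — Component impedances:
  Z1: Z = R = 177 Ω
  Z2: Z = jωL = j·6283·0.000537 = 0 + j3.374 Ω
  Z3: Z = jωL = j·6283·0.0104 = 0 + j65.35 Ω
  Z4: Z = 1/(jωC) = -j/(ω·C) = 0 - j1.337e+04 Ω
  Z5: Z = jωL = j·6283·0.0261 = 0 + j164 Ω
Step 3 — Bridge requires nodal analysis (the Z5 bridge couples midpoints C and D, so the two paths cannot be reduced to a simple series/parallel combination). Setting node B to ground and injecting 1 A at node A, the 3-node admittance system at A, C, D solves to V_A = Z_AB = 111.7 + j88.82 Ω = 142.7∠38.5° Ω.

Z = 111.7 + j88.82 Ω = 142.7∠38.5° Ω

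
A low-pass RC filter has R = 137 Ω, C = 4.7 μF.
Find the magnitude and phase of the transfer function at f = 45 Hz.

Step 1 — Angular frequency: ω = 2π·45 = 282.7 rad/s.
Step 2 — Transfer function: H(jω) = 1/(1 + jωRC).
Step 3 — Denominator: 1 + jωRC = 1 + j·282.7·137·4.7e-06 = 1 + j0.1821.
Step 4 — H = 0.9679 - j0.1762.
Step 5 — Magnitude: |H| = 0.9838 (-0.1 dB); phase: φ = -10.3°.

|H| = 0.9838 (-0.1 dB), φ = -10.3°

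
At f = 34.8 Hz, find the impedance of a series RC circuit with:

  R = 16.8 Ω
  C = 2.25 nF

Step 1 — Angular frequency: ω = 2π·f = 2π·34.8 = 218.7 rad/s.
Step 2 — Component impedances:
  R: Z = R = 16.8 Ω
  C: Z = 1/(jωC) = -j/(ω·C) = 0 - j2.033e+06 Ω
Step 3 — Series combination: Z_total = R + C = 16.8 - j2.033e+06 Ω = 2.033e+06∠-90.0° Ω.

Z = 16.8 - j2.033e+06 Ω = 2.033e+06∠-90.0° Ω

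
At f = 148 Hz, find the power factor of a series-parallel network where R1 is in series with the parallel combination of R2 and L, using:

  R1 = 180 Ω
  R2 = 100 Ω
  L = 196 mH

Step 1 — Angular frequency: ω = 2π·f = 2π·148 = 929.9 rad/s.
Step 2 — Component impedances:
  R1: Z = R = 180 Ω
  R2: Z = R = 100 Ω
  L: Z = jωL = j·929.9·0.196 = 0 + j182.3 Ω
Step 3 — Parallel branch: R2 || L = 1/(1/R2 + 1/L) = 76.86 + j42.17 Ω.
Step 4 — Series with R1: Z_total = R1 + (R2 || L) = 256.9 + j42.17 Ω = 260.3∠9.3° Ω.
Step 5 — Power factor: PF = cos(φ) = Re(Z)/|Z| = 256.86/260.3 = 0.9868.
Step 6 — Type: Im(Z) = 42.17 ⇒ lagging (phase φ = 9.3°).

PF = 0.9868 (lagging, φ = 9.3°)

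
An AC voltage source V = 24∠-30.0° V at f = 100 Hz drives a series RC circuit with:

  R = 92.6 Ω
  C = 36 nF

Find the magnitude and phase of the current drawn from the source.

Step 1 — Angular frequency: ω = 2π·f = 2π·100 = 628.3 rad/s.
Step 2 — Component impedances:
  R: Z = R = 92.6 Ω
  C: Z = 1/(jωC) = -j/(ω·C) = 0 - j4.421e+04 Ω
Step 3 — Series combination: Z_total = R + C = 92.6 - j4.421e+04 Ω = 4.421e+04∠-89.9° Ω.
Step 4 — Source phasor: V = 24∠-30.0° V = 20.78 - j12 V.
Step 5 — Ohm's law: I = V / Z_total = (20.78 - j12) / (92.6 - j4.421e+04) = 0.0002724 + j0.0004696 A.
Step 6 — Convert to polar: |I| = 0.0005429 A, ∠I = 59.9°.

I = 0.0005429∠59.9° A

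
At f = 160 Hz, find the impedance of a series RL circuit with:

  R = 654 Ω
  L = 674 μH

Step 1 — Angular frequency: ω = 2π·f = 2π·160 = 1005 rad/s.
Step 2 — Component impedances:
  R: Z = R = 654 Ω
  L: Z = jωL = j·1005·0.000674 = 0 + j0.6776 Ω
Step 3 — Series combination: Z_total = R + L = 654 + j0.6776 Ω = 654∠0.1° Ω.

Z = 654 + j0.6776 Ω = 654∠0.1° Ω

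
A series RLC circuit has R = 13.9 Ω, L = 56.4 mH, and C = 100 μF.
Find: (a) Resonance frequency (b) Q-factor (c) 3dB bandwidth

Step 1 — Resonance: ω₀ = 1/√(LC) = 1/√(0.0564·0.0001) = 421.1 rad/s.
Step 2 — f₀ = ω₀/(2π) = 67.02 Hz.
Step 3 — Series Q: Q = ω₀L/R = 421.1·0.0564/13.9 = 1.709.
Step 4 — Bandwidth: Δω = ω₀/Q = 246.5 rad/s; BW = Δω/(2π) = 39.22 Hz.

(a) f₀ = 67.02 Hz  (b) Q = 1.709  (c) BW = 39.22 Hz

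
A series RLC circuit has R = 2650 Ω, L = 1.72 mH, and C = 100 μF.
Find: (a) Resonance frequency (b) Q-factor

Step 1 — Resonance condition Im(Z)=0 gives ω₀ = 1/√(LC).
Step 2 — ω₀ = 1/√(0.00172·0.0001) = 2411 rad/s.
Step 3 — f₀ = ω₀/(2π) = 383.8 Hz.
Step 4 — Series Q: Q = ω₀L/R = 2411·0.00172/2650 = 0.001565.

(a) f₀ = 383.8 Hz  (b) Q = 0.001565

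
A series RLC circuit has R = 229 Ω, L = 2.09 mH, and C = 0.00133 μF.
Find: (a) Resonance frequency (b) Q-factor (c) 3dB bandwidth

Step 1 — Resonance condition Im(Z)=0 gives ω₀ = 1/√(LC).
Step 2 — ω₀ = 1/√(0.00209·1.33e-09) = 5.998e+05 rad/s.
Step 3 — f₀ = ω₀/(2π) = 9.546e+04 Hz.
Step 4 — Series Q: Q = ω₀L/R = 5.998e+05·0.00209/229 = 5.474.
Step 5 — 3dB bandwidth: Δω = ω₀/Q = 1.096e+05 rad/s; BW = Δω/(2π) = 1.744e+04 Hz.

(a) f₀ = 9.546e+04 Hz  (b) Q = 5.474  (c) BW = 1.744e+04 Hz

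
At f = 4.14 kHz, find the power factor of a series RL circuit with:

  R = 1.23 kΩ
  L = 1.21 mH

Step 1 — Angular frequency: ω = 2π·f = 2π·4140 = 2.601e+04 rad/s.
Step 2 — Component impedances:
  R: Z = R = 1230 Ω
  L: Z = jωL = j·2.601e+04·0.00121 = 0 + j31.47 Ω
Step 3 — Series combination: Z_total = R + L = 1230 + j31.47 Ω = 1230∠1.5° Ω.
Step 4 — Power factor: PF = cos(φ) = Re(Z)/|Z| = 1230/1230.4 = 0.9997.
Step 5 — Type: Im(Z) = 31.47 ⇒ lagging (phase φ = 1.5°).

PF = 0.9997 (lagging, φ = 1.5°)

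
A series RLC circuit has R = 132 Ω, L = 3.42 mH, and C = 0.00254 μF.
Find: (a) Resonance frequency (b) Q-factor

Step 1 — Resonance condition Im(Z)=0 gives ω₀ = 1/√(LC).
Step 2 — ω₀ = 1/√(0.00342·2.54e-09) = 3.393e+05 rad/s.
Step 3 — f₀ = ω₀/(2π) = 5.4e+04 Hz.
Step 4 — Series Q: Q = ω₀L/R = 3.393e+05·0.00342/132 = 8.791.

(a) f₀ = 5.4e+04 Hz  (b) Q = 8.791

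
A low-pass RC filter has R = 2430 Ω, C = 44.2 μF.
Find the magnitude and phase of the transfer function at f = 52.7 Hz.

Step 1 — Angular frequency: ω = 2π·52.7 = 331.1 rad/s.
Step 2 — Transfer function: H(jω) = 1/(1 + jωRC).
Step 3 — Denominator: 1 + jωRC = 1 + j·331.1·2430·4.42e-05 = 1 + j35.56.
Step 4 — H = 0.00079 - j0.0281.
Step 5 — Magnitude: |H| = 0.02811 (-31.0 dB); phase: φ = -88.4°.

|H| = 0.02811 (-31.0 dB), φ = -88.4°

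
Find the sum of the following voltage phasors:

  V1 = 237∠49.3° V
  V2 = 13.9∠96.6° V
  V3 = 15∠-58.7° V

Step 1 — Convert each phasor to rectangular form:
  V1 = 237·(cos(49.3°) + j·sin(49.3°)) = 154.5 + j179.7 V
  V2 = 13.9·(cos(96.6°) + j·sin(96.6°)) = -1.598 + j13.81 V
  V3 = 15·(cos(-58.7°) + j·sin(-58.7°)) = 7.793 - j12.82 V
Step 2 — Sum components: V_total = 160.7 + j180.7 V.
Step 3 — Convert to polar: |V_total| = 241.8 V, ∠V_total = 48.3°.

V_total = 241.8∠48.3° V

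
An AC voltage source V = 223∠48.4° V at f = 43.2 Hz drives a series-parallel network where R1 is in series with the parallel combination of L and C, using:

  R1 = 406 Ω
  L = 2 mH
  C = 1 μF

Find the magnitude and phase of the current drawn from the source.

Step 1 — Angular frequency: ω = 2π·f = 2π·43.2 = 271.4 rad/s.
Step 2 — Component impedances:
  R1: Z = R = 406 Ω
  L: Z = jωL = j·271.4·0.002 = 0 + j0.5429 Ω
  C: Z = 1/(jωC) = -j/(ω·C) = 0 - j3684 Ω
Step 3 — Parallel branch: L || C = 1/(1/L + 1/C) = 0 + j0.5429 Ω.
Step 4 — Series with R1: Z_total = R1 + (L || C) = 406 + j0.5429 Ω = 406∠0.1° Ω.
Step 5 — Source phasor: V = 223∠48.4° V = 148.1 + j166.8 V.
Step 6 — Ohm's law: I = V / Z_total = (148.1 + j166.8) / (406 + j0.5429) = 0.3652 + j0.4102 A.
Step 7 — Convert to polar: |I| = 0.5493 A, ∠I = 48.3°.

I = 0.5493∠48.3° A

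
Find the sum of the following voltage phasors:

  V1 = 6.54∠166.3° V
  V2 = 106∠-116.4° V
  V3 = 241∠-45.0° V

Step 1 — Convert each phasor to rectangular form:
  V1 = 6.54·(cos(166.3°) + j·sin(166.3°)) = -6.354 + j1.549 V
  V2 = 106·(cos(-116.4°) + j·sin(-116.4°)) = -47.13 - j94.95 V
  V3 = 241·(cos(-45.0°) + j·sin(-45.0°)) = 170.4 - j170.4 V
Step 2 — Sum components: V_total = 116.9 - j263.8 V.
Step 3 — Convert to polar: |V_total| = 288.6 V, ∠V_total = -66.1°.

V_total = 288.6∠-66.1° V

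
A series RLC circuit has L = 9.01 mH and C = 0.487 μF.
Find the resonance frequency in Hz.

Step 1 — Resonance condition Im(Z)=0 gives ω₀ = 1/√(LC).
Step 2 — ω₀ = 1/√(0.00901·4.87e-07) = 1.51e+04 rad/s.
Step 3 — f₀ = ω₀/(2π) = 2403 Hz.

f₀ = 2403 Hz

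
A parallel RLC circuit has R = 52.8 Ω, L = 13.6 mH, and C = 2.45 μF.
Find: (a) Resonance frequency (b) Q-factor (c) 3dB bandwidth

Step 1 — Resonance: ω₀ = 1/√(LC) = 1/√(0.0136·2.45e-06) = 5478 rad/s.
Step 2 — f₀ = ω₀/(2π) = 871.9 Hz.
Step 3 — Parallel Q: Q = R/(ω₀L) = 52.8/(5478·0.0136) = 0.7087.
Step 4 — Bandwidth: Δω = ω₀/Q = 7730 rad/s; BW = Δω/(2π) = 1230 Hz.

(a) f₀ = 871.9 Hz  (b) Q = 0.7087  (c) BW = 1230 Hz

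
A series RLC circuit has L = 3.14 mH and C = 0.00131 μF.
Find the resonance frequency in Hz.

Step 1 — Resonance condition Im(Z)=0 gives ω₀ = 1/√(LC).
Step 2 — ω₀ = 1/√(0.00314·1.31e-09) = 4.931e+05 rad/s.
Step 3 — f₀ = ω₀/(2π) = 7.847e+04 Hz.

f₀ = 7.847e+04 Hz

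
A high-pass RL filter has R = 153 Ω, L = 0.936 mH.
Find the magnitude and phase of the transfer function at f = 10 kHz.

Step 1 — Angular frequency: ω = 2π·1e+04 = 6.283e+04 rad/s.
Step 2 — Transfer function: H(jω) = jωL/(R + jωL).
Step 3 — Numerator jωL = j·58.81; denominator R + jωL = 153 + j58.81.
Step 4 — H = 0.1287 + j0.3349.
Step 5 — Magnitude: |H| = 0.3588 (-8.9 dB); phase: φ = 69.0°.

|H| = 0.3588 (-8.9 dB), φ = 69.0°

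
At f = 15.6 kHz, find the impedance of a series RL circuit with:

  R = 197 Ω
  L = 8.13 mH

Step 1 — Angular frequency: ω = 2π·f = 2π·1.56e+04 = 9.802e+04 rad/s.
Step 2 — Component impedances:
  R: Z = R = 197 Ω
  L: Z = jωL = j·9.802e+04·0.00813 = 0 + j796.9 Ω
Step 3 — Series combination: Z_total = R + L = 197 + j796.9 Ω = 820.9∠76.1° Ω.

Z = 197 + j796.9 Ω = 820.9∠76.1° Ω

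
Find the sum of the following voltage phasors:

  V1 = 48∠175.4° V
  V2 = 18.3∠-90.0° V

Step 1 — Convert each phasor to rectangular form:
  V1 = 48·(cos(175.4°) + j·sin(175.4°)) = -47.85 + j3.85 V
  V2 = 18.3·(cos(-90.0°) + j·sin(-90.0°)) = 0 - j18.3 V
Step 2 — Sum components: V_total = -47.85 - j14.45 V.
Step 3 — Convert to polar: |V_total| = 49.98 V, ∠V_total = -163.2°.

V_total = 49.98∠-163.2° V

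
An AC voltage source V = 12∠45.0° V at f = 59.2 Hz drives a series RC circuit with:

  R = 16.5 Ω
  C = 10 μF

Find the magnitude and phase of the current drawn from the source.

Step 1 — Angular frequency: ω = 2π·f = 2π·59.2 = 372 rad/s.
Step 2 — Component impedances:
  R: Z = R = 16.5 Ω
  C: Z = 1/(jωC) = -j/(ω·C) = 0 - j268.8 Ω
Step 3 — Series combination: Z_total = R + C = 16.5 - j268.8 Ω = 269.3∠-86.5° Ω.
Step 4 — Source phasor: V = 12∠45.0° V = 8.485 + j8.485 V.
Step 5 — Ohm's law: I = V / Z_total = (8.485 + j8.485) / (16.5 - j268.8) = -0.02951 + j0.03337 A.
Step 6 — Convert to polar: |I| = 0.04455 A, ∠I = 131.5°.

I = 0.04455∠131.5° A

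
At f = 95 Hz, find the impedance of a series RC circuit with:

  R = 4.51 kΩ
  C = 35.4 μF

Step 1 — Angular frequency: ω = 2π·f = 2π·95 = 596.9 rad/s.
Step 2 — Component impedances:
  R: Z = R = 4510 Ω
  C: Z = 1/(jωC) = -j/(ω·C) = 0 - j47.33 Ω
Step 3 — Series combination: Z_total = R + C = 4510 - j47.33 Ω = 4510∠-0.6° Ω.

Z = 4510 - j47.33 Ω = 4510∠-0.6° Ω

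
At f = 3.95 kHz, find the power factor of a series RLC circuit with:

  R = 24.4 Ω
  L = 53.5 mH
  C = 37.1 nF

Step 1 — Angular frequency: ω = 2π·f = 2π·3950 = 2.482e+04 rad/s.
Step 2 — Component impedances:
  R: Z = R = 24.4 Ω
  L: Z = jωL = j·2.482e+04·0.0535 = 0 + j1328 Ω
  C: Z = 1/(jωC) = -j/(ω·C) = 0 - j1086 Ω
Step 3 — Series combination: Z_total = R + L + C = 24.4 + j241.7 Ω = 243∠84.2° Ω.
Step 4 — Power factor: PF = cos(φ) = Re(Z)/|Z| = 24.4/243 = 0.1004.
Step 5 — Type: Im(Z) = 241.7 ⇒ lagging (phase φ = 84.2°).

PF = 0.1004 (lagging, φ = 84.2°)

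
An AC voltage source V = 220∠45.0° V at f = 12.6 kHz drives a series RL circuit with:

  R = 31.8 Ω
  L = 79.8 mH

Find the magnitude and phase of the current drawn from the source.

Step 1 — Angular frequency: ω = 2π·f = 2π·1.26e+04 = 7.917e+04 rad/s.
Step 2 — Component impedances:
  R: Z = R = 31.8 Ω
  L: Z = jωL = j·7.917e+04·0.0798 = 0 + j6318 Ω
Step 3 — Series combination: Z_total = R + L = 31.8 + j6318 Ω = 6318∠89.7° Ω.
Step 4 — Source phasor: V = 220∠45.0° V = 155.6 + j155.6 V.
Step 5 — Ohm's law: I = V / Z_total = (155.6 + j155.6) / (31.8 + j6318) = 0.02475 - j0.0245 A.
Step 6 — Convert to polar: |I| = 0.03482 A, ∠I = -44.7°.

I = 0.03482∠-44.7° A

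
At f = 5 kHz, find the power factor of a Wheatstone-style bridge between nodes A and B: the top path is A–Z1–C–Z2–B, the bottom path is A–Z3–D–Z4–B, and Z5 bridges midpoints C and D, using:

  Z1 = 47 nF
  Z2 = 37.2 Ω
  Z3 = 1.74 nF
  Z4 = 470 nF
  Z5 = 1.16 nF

Step 1 — Angular frequency: ω = 2π·f = 2π·5000 = 3.142e+04 rad/s.
Step 2 — Component impedances:
  Z1: Z = 1/(jωC) = -j/(ω·C) = 0 - j677.3 Ω
  Z2: Z = R = 37.2 Ω
  Z3: Z = 1/(jωC) = -j/(ω·C) = 0 - j1.829e+04 Ω
  Z4: Z = 1/(jωC) = -j/(ω·C) = 0 - j67.73 Ω
  Z5: Z = 1/(jωC) = -j/(ω·C) = 0 - j2.744e+04 Ω
Step 3 — Bridge requires nodal analysis (the Z5 bridge couples midpoints C and D, so the two paths cannot be reduced to a simple series/parallel combination). Setting node B to ground and injecting 1 A at node A, the 3-node admittance system at A, C, D solves to V_A = Z_AB = 34.61 - j653.3 Ω = 654.2∠-87.0° Ω.
Step 4 — Power factor: PF = cos(φ) = Re(Z)/|Z| = 34.61/654.2 = 0.0529.
Step 5 — Type: Im(Z) = -653.3 ⇒ leading (phase φ = -87.0°).

PF = 0.0529 (leading, φ = -87.0°)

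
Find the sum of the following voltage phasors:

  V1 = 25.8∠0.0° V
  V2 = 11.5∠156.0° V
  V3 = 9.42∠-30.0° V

Step 1 — Convert each phasor to rectangular form:
  V1 = 25.8·(cos(0.0°) + j·sin(0.0°)) = 25.8 V
  V2 = 11.5·(cos(156.0°) + j·sin(156.0°)) = -10.51 + j4.677 V
  V3 = 9.42·(cos(-30.0°) + j·sin(-30.0°)) = 8.158 - j4.71 V
Step 2 — Sum components: V_total = 23.45 - j0.03253 V.
Step 3 — Convert to polar: |V_total| = 23.45 V, ∠V_total = -0.1°.

V_total = 23.45∠-0.1° V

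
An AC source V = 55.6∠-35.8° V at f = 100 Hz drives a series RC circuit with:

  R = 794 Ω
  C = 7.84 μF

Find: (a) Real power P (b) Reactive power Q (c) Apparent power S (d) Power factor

Step 1 — Angular frequency: ω = 2π·f = 2π·100 = 628.3 rad/s.
Step 2 — Component impedances:
  R: Z = R = 794 Ω
  C: Z = 1/(jωC) = -j/(ω·C) = 0 - j203 Ω
Step 3 — Series combination: Z_total = R + C = 794 - j203 Ω = 819.5∠-14.3° Ω.
Step 4 — Source phasor: V = 55.6∠-35.8° V = 45.1 - j32.52 V.
Step 5 — Current: I = V / Z = 0.06314 - j0.02482 A = 0.06784∠-21.5° A.
Step 6 — Complex power: S = V·I* = 3.655 - j0.9344 VA.
Step 7 — Real power: P = Re(S) = 3.655 W.
Step 8 — Reactive power: Q = Im(S) = -0.9344 VAR.
Step 9 — Apparent power: |S| = 3.772 VA.
Step 10 — Power factor: PF = P/|S| = 0.9688 (leading).

(a) P = 3.655 W  (b) Q = -0.9344 VAR  (c) S = 3.772 VA  (d) PF = 0.9688 (leading)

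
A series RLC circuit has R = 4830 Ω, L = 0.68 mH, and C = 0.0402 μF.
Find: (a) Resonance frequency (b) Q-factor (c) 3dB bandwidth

Step 1 — Resonance condition Im(Z)=0 gives ω₀ = 1/√(LC).
Step 2 — ω₀ = 1/√(0.00068·4.02e-08) = 1.913e+05 rad/s.
Step 3 — f₀ = ω₀/(2π) = 3.044e+04 Hz.
Step 4 — Series Q: Q = ω₀L/R = 1.913e+05·0.00068/4830 = 0.02693.
Step 5 — 3dB bandwidth: Δω = ω₀/Q = 7.103e+06 rad/s; BW = Δω/(2π) = 1.13e+06 Hz.

(a) f₀ = 3.044e+04 Hz  (b) Q = 0.02693  (c) BW = 1.13e+06 Hz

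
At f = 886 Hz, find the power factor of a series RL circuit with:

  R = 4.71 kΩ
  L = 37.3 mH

Step 1 — Angular frequency: ω = 2π·f = 2π·886 = 5567 rad/s.
Step 2 — Component impedances:
  R: Z = R = 4710 Ω
  L: Z = jωL = j·5567·0.0373 = 0 + j207.6 Ω
Step 3 — Series combination: Z_total = R + L = 4710 + j207.6 Ω = 4715∠2.5° Ω.
Step 4 — Power factor: PF = cos(φ) = Re(Z)/|Z| = 4710/4714.6 = 0.999.
Step 5 — Type: Im(Z) = 207.6 ⇒ lagging (phase φ = 2.5°).

PF = 0.999 (lagging, φ = 2.5°)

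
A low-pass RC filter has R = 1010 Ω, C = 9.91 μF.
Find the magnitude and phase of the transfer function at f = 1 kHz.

Step 1 — Angular frequency: ω = 2π·1000 = 6283 rad/s.
Step 2 — Transfer function: H(jω) = 1/(1 + jωRC).
Step 3 — Denominator: 1 + jωRC = 1 + j·6283·1010·9.91e-06 = 1 + j62.89.
Step 4 — H = 0.0002528 - j0.0159.
Step 5 — Magnitude: |H| = 0.0159 (-36.0 dB); phase: φ = -89.1°.

|H| = 0.0159 (-36.0 dB), φ = -89.1°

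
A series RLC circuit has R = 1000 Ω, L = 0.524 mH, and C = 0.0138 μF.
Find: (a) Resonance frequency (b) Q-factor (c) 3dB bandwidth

Step 1 — Resonance: ω₀ = 1/√(LC) = 1/√(0.000524·1.38e-08) = 3.719e+05 rad/s.
Step 2 — f₀ = ω₀/(2π) = 5.919e+04 Hz.
Step 3 — Series Q: Q = ω₀L/R = 3.719e+05·0.000524/1000 = 0.1949.
Step 4 — Bandwidth: Δω = ω₀/Q = 1.908e+06 rad/s; BW = Δω/(2π) = 3.037e+05 Hz.

(a) f₀ = 5.919e+04 Hz  (b) Q = 0.1949  (c) BW = 3.037e+05 Hz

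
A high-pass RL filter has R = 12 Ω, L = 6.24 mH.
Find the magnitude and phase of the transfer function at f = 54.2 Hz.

Step 1 — Angular frequency: ω = 2π·54.2 = 340.5 rad/s.
Step 2 — Transfer function: H(jω) = jωL/(R + jωL).
Step 3 — Numerator jωL = j·2.125; denominator R + jωL = 12 + j2.125.
Step 4 — H = 0.03041 + j0.1717.
Step 5 — Magnitude: |H| = 0.1744 (-15.2 dB); phase: φ = 80.0°.

|H| = 0.1744 (-15.2 dB), φ = 80.0°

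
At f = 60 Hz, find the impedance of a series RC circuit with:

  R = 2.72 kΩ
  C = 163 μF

Step 1 — Angular frequency: ω = 2π·f = 2π·60 = 377 rad/s.
Step 2 — Component impedances:
  R: Z = R = 2720 Ω
  C: Z = 1/(jωC) = -j/(ω·C) = 0 - j16.27 Ω
Step 3 — Series combination: Z_total = R + C = 2720 - j16.27 Ω = 2720∠-0.3° Ω.

Z = 2720 - j16.27 Ω = 2720∠-0.3° Ω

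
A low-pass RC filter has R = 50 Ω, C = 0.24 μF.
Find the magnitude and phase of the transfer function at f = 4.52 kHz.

Step 1 — Angular frequency: ω = 2π·4520 = 2.84e+04 rad/s.
Step 2 — Transfer function: H(jω) = 1/(1 + jωRC).
Step 3 — Denominator: 1 + jωRC = 1 + j·2.84e+04·50·2.4e-07 = 1 + j0.3408.
Step 4 — H = 0.8959 - j0.3053.
Step 5 — Magnitude: |H| = 0.9465 (-0.5 dB); phase: φ = -18.8°.

|H| = 0.9465 (-0.5 dB), φ = -18.8°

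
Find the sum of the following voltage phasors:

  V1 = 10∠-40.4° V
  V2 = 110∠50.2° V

Step 1 — Convert each phasor to rectangular form:
  V1 = 10·(cos(-40.4°) + j·sin(-40.4°)) = 7.615 - j6.481 V
  V2 = 110·(cos(50.2°) + j·sin(50.2°)) = 70.41 + j84.51 V
Step 2 — Sum components: V_total = 78.03 + j78.03 V.
Step 3 — Convert to polar: |V_total| = 110.3 V, ∠V_total = 45.0°.

V_total = 110.3∠45.0° V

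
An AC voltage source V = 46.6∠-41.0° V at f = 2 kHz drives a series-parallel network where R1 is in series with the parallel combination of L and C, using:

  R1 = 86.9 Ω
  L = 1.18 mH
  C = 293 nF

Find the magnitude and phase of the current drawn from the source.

Step 1 — Angular frequency: ω = 2π·f = 2π·2000 = 1.257e+04 rad/s.
Step 2 — Component impedances:
  R1: Z = R = 86.9 Ω
  L: Z = jωL = j·1.257e+04·0.00118 = 0 + j14.83 Ω
  C: Z = 1/(jωC) = -j/(ω·C) = 0 - j271.6 Ω
Step 3 — Parallel branch: L || C = 1/(1/L + 1/C) = 0 + j15.68 Ω.
Step 4 — Series with R1: Z_total = R1 + (L || C) = 86.9 + j15.68 Ω = 88.3∠10.2° Ω.
Step 5 — Source phasor: V = 46.6∠-41.0° V = 35.17 - j30.57 V.
Step 6 — Ohm's law: I = V / Z_total = (35.17 - j30.57) / (86.9 + j15.68) = 0.3304 - j0.4115 A.
Step 7 — Convert to polar: |I| = 0.5277 A, ∠I = -51.2°.

I = 0.5277∠-51.2° A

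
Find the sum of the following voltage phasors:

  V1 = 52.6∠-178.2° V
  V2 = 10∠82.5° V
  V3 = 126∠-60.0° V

Step 1 — Convert each phasor to rectangular form:
  V1 = 52.6·(cos(-178.2°) + j·sin(-178.2°)) = -52.57 - j1.652 V
  V2 = 10·(cos(82.5°) + j·sin(82.5°)) = 1.305 + j9.914 V
  V3 = 126·(cos(-60.0°) + j·sin(-60.0°)) = 63 - j109.1 V
Step 2 — Sum components: V_total = 11.73 - j100.9 V.
Step 3 — Convert to polar: |V_total| = 101.5 V, ∠V_total = -83.4°.

V_total = 101.5∠-83.4° V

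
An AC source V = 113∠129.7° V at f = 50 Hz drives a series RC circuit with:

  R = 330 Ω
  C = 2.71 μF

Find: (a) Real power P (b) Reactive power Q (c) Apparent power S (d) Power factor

Step 1 — Angular frequency: ω = 2π·f = 2π·50 = 314.2 rad/s.
Step 2 — Component impedances:
  R: Z = R = 330 Ω
  C: Z = 1/(jωC) = -j/(ω·C) = 0 - j1175 Ω
Step 3 — Series combination: Z_total = R + C = 330 - j1175 Ω = 1220∠-74.3° Ω.
Step 4 — Source phasor: V = 113∠129.7° V = -72.18 + j86.94 V.
Step 5 — Current: I = V / Z = -0.08461 - j0.03768 A = 0.09262∠-156.0° A.
Step 6 — Complex power: S = V·I* = 2.831 - j10.08 VA.
Step 7 — Real power: P = Re(S) = 2.831 W.
Step 8 — Reactive power: Q = Im(S) = -10.08 VAR.
Step 9 — Apparent power: |S| = 10.47 VA.
Step 10 — Power factor: PF = P/|S| = 0.2705 (leading).

(a) P = 2.831 W  (b) Q = -10.08 VAR  (c) S = 10.47 VA  (d) PF = 0.2705 (leading)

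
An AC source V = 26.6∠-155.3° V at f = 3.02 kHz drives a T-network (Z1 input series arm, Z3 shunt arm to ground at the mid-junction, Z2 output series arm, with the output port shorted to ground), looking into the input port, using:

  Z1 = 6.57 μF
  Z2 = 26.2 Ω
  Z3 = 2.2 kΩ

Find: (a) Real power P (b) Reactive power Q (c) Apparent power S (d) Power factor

Step 1 — Angular frequency: ω = 2π·f = 2π·3020 = 1.898e+04 rad/s.
Step 2 — Component impedances:
  Z1: Z = 1/(jωC) = -j/(ω·C) = 0 - j8.021 Ω
  Z2: Z = R = 26.2 Ω
  Z3: Z = R = 2200 Ω
Step 3 — With the output port shorted to ground, the output series arm Z2 runs from the junction to ground; the shunt arm Z3 also runs from the junction to ground. They appear in parallel: Z3 || Z2 = 25.89 Ω.
Step 4 — Series with input arm Z1: Z_in = Z1 + (Z3 || Z2) = 25.89 - j8.021 Ω = 27.11∠-17.2° Ω.
Step 5 — Source phasor: V = 26.6∠-155.3° V = -24.17 - j11.12 V.
Step 6 — Current: I = V / Z = -0.7303 - j0.6555 A = 0.9813∠-138.1° A.
Step 7 — Complex power: S = V·I* = 24.93 - j7.725 VA.
Step 8 — Real power: P = Re(S) = 24.93 W.
Step 9 — Reactive power: Q = Im(S) = -7.725 VAR.
Step 10 — Apparent power: |S| = 26.1 VA.
Step 11 — Power factor: PF = P/|S| = 0.9552 (leading).

(a) P = 24.93 W  (b) Q = -7.725 VAR  (c) S = 26.1 VA  (d) PF = 0.9552 (leading)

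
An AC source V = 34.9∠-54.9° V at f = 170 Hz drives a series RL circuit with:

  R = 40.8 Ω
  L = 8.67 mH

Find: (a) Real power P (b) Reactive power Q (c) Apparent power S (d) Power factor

Step 1 — Angular frequency: ω = 2π·f = 2π·170 = 1068 rad/s.
Step 2 — Component impedances:
  R: Z = R = 40.8 Ω
  L: Z = jωL = j·1068·0.00867 = 0 + j9.261 Ω
Step 3 — Series combination: Z_total = R + L = 40.8 + j9.261 Ω = 41.84∠12.8° Ω.
Step 4 — Source phasor: V = 34.9∠-54.9° V = 20.07 - j28.55 V.
Step 5 — Current: I = V / Z = 0.3167 - j0.7717 A = 0.8342∠-67.7° A.
Step 6 — Complex power: S = V·I* = 28.39 + j6.444 VA.
Step 7 — Real power: P = Re(S) = 28.39 W.
Step 8 — Reactive power: Q = Im(S) = 6.444 VAR.
Step 9 — Apparent power: |S| = 29.11 VA.
Step 10 — Power factor: PF = P/|S| = 0.9752 (lagging).

(a) P = 28.39 W  (b) Q = 6.444 VAR  (c) S = 29.11 VA  (d) PF = 0.9752 (lagging)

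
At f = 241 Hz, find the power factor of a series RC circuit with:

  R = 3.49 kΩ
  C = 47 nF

Step 1 — Angular frequency: ω = 2π·f = 2π·241 = 1514 rad/s.
Step 2 — Component impedances:
  R: Z = R = 3490 Ω
  C: Z = 1/(jωC) = -j/(ω·C) = 0 - j1.405e+04 Ω
Step 3 — Series combination: Z_total = R + C = 3490 - j1.405e+04 Ω = 1.448e+04∠-76.1° Ω.
Step 4 — Power factor: PF = cos(φ) = Re(Z)/|Z| = 3490/14478 = 0.2411.
Step 5 — Type: Im(Z) = -1.405e+04 ⇒ leading (phase φ = -76.1°).

PF = 0.2411 (leading, φ = -76.1°)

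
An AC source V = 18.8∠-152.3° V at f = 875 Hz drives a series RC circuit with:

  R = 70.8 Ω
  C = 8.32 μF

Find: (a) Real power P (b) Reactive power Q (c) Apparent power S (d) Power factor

Step 1 — Angular frequency: ω = 2π·f = 2π·875 = 5498 rad/s.
Step 2 — Component impedances:
  R: Z = R = 70.8 Ω
  C: Z = 1/(jωC) = -j/(ω·C) = 0 - j21.86 Ω
Step 3 — Series combination: Z_total = R + C = 70.8 - j21.86 Ω = 74.1∠-17.2° Ω.
Step 4 — Source phasor: V = 18.8∠-152.3° V = -16.65 - j8.739 V.
Step 5 — Current: I = V / Z = -0.1798 - j0.179 A = 0.2537∠-135.1° A.
Step 6 — Complex power: S = V·I* = 4.558 - j1.407 VA.
Step 7 — Real power: P = Re(S) = 4.558 W.
Step 8 — Reactive power: Q = Im(S) = -1.407 VAR.
Step 9 — Apparent power: |S| = 4.77 VA.
Step 10 — Power factor: PF = P/|S| = 0.9555 (leading).

(a) P = 4.558 W  (b) Q = -1.407 VAR  (c) S = 4.77 VA  (d) PF = 0.9555 (leading)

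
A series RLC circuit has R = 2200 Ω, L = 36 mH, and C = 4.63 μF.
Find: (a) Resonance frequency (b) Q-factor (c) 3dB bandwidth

Step 1 — Resonance: ω₀ = 1/√(LC) = 1/√(0.036·4.63e-06) = 2449 rad/s.
Step 2 — f₀ = ω₀/(2π) = 389.8 Hz.
Step 3 — Series Q: Q = ω₀L/R = 2449·0.036/2200 = 0.04008.
Step 4 — Bandwidth: Δω = ω₀/Q = 6.111e+04 rad/s; BW = Δω/(2π) = 9726 Hz.

(a) f₀ = 389.8 Hz  (b) Q = 0.04008  (c) BW = 9726 Hz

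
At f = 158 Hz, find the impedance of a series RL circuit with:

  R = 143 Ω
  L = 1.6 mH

Step 1 — Angular frequency: ω = 2π·f = 2π·158 = 992.7 rad/s.
Step 2 — Component impedances:
  R: Z = R = 143 Ω
  L: Z = jωL = j·992.7·0.0016 = 0 + j1.588 Ω
Step 3 — Series combination: Z_total = R + L = 143 + j1.588 Ω = 143∠0.6° Ω.

Z = 143 + j1.588 Ω = 143∠0.6° Ω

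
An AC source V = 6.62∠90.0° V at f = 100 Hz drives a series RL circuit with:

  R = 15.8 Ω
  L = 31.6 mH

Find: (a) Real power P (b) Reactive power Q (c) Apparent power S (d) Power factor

Step 1 — Angular frequency: ω = 2π·f = 2π·100 = 628.3 rad/s.
Step 2 — Component impedances:
  R: Z = R = 15.8 Ω
  L: Z = jωL = j·628.3·0.0316 = 0 + j19.85 Ω
Step 3 — Series combination: Z_total = R + L = 15.8 + j19.85 Ω = 25.37∠51.5° Ω.
Step 4 — Source phasor: V = 6.62∠90.0° V = 0 + j6.62 V.
Step 5 — Current: I = V / Z = 0.2041 + j0.1625 A = 0.2609∠38.5° A.
Step 6 — Complex power: S = V·I* = 1.075 + j1.351 VA.
Step 7 — Real power: P = Re(S) = 1.075 W.
Step 8 — Reactive power: Q = Im(S) = 1.351 VAR.
Step 9 — Apparent power: |S| = 1.727 VA.
Step 10 — Power factor: PF = P/|S| = 0.6227 (lagging).

(a) P = 1.075 W  (b) Q = 1.351 VAR  (c) S = 1.727 VA  (d) PF = 0.6227 (lagging)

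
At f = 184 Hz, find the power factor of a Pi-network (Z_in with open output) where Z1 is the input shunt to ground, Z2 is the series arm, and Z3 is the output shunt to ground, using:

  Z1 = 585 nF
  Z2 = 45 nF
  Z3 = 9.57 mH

Step 1 — Angular frequency: ω = 2π·f = 2π·184 = 1156 rad/s.
Step 2 — Component impedances:
  Z1: Z = 1/(jωC) = -j/(ω·C) = 0 - j1479 Ω
  Z2: Z = 1/(jωC) = -j/(ω·C) = 0 - j1.922e+04 Ω
  Z3: Z = jωL = j·1156·0.00957 = 0 + j11.06 Ω
Step 3 — With open output, the series arm Z2 and the output shunt Z3 appear in series to ground: Z2 + Z3 = 0 - j1.921e+04 Ω.
Step 4 — Parallel with input shunt Z1: Z_in = Z1 || (Z2 + Z3) = 0 - j1373 Ω = 1373∠-90.0° Ω.
Step 5 — Power factor: PF = cos(φ) = Re(Z)/|Z| = 0/1373 = 0.
Step 6 — Type: Im(Z) = -1373 ⇒ leading (phase φ = -90.0°).

PF = 0 (leading, φ = -90.0°)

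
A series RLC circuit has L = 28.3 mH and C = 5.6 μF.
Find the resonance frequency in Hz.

Step 1 — Resonance condition Im(Z)=0 gives ω₀ = 1/√(LC).
Step 2 — ω₀ = 1/√(0.0283·5.6e-06) = 2512 rad/s.
Step 3 — f₀ = ω₀/(2π) = 399.8 Hz.

f₀ = 399.8 Hz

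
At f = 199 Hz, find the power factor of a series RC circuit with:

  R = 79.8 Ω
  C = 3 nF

Step 1 — Angular frequency: ω = 2π·f = 2π·199 = 1250 rad/s.
Step 2 — Component impedances:
  R: Z = R = 79.8 Ω
  C: Z = 1/(jωC) = -j/(ω·C) = 0 - j2.666e+05 Ω
Step 3 — Series combination: Z_total = R + C = 79.8 - j2.666e+05 Ω = 2.666e+05∠-90.0° Ω.
Step 4 — Power factor: PF = cos(φ) = Re(Z)/|Z| = 79.8/2.666e+05 = 0.0002993.
Step 5 — Type: Im(Z) = -2.666e+05 ⇒ leading (phase φ = -90.0°).

PF = 0.0002993 (leading, φ = -90.0°)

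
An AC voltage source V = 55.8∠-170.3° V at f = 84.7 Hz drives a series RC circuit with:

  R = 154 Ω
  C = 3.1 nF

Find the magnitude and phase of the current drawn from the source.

Step 1 — Angular frequency: ω = 2π·f = 2π·84.7 = 532.2 rad/s.
Step 2 — Component impedances:
  R: Z = R = 154 Ω
  C: Z = 1/(jωC) = -j/(ω·C) = 0 - j6.061e+05 Ω
Step 3 — Series combination: Z_total = R + C = 154 - j6.061e+05 Ω = 6.061e+05∠-90.0° Ω.
Step 4 — Source phasor: V = 55.8∠-170.3° V = -55 - j9.402 V.
Step 5 — Ohm's law: I = V / Z_total = (-55 - j9.402) / (154 - j6.061e+05) = 1.549e-05 - j9.075e-05 A.
Step 6 — Convert to polar: |I| = 9.206e-05 A, ∠I = -80.3°.

I = 9.206e-05∠-80.3° A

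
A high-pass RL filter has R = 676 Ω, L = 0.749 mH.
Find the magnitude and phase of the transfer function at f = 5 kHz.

Step 1 — Angular frequency: ω = 2π·5000 = 3.142e+04 rad/s.
Step 2 — Transfer function: H(jω) = jωL/(R + jωL).
Step 3 — Numerator jωL = j·23.53; denominator R + jωL = 676 + j23.53.
Step 4 — H = 0.00121 + j0.03477.
Step 5 — Magnitude: |H| = 0.03479 (-29.2 dB); phase: φ = 88.0°.

|H| = 0.03479 (-29.2 dB), φ = 88.0°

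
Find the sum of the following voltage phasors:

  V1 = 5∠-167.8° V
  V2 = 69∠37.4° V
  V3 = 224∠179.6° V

Step 1 — Convert each phasor to rectangular form:
  V1 = 5·(cos(-167.8°) + j·sin(-167.8°)) = -4.887 - j1.057 V
  V2 = 69·(cos(37.4°) + j·sin(37.4°)) = 54.81 + j41.91 V
  V3 = 224·(cos(179.6°) + j·sin(179.6°)) = -224 + j1.564 V
Step 2 — Sum components: V_total = -174.1 + j42.42 V.
Step 3 — Convert to polar: |V_total| = 179.2 V, ∠V_total = 166.3°.

V_total = 179.2∠166.3° V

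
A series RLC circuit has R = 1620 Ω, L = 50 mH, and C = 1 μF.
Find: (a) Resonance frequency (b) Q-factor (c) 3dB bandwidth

Step 1 — Resonance condition Im(Z)=0 gives ω₀ = 1/√(LC).
Step 2 — ω₀ = 1/√(0.05·1e-06) = 4472 rad/s.
Step 3 — f₀ = ω₀/(2π) = 711.8 Hz.
Step 4 — Series Q: Q = ω₀L/R = 4472·0.05/1620 = 0.138.
Step 5 — 3dB bandwidth: Δω = ω₀/Q = 3.24e+04 rad/s; BW = Δω/(2π) = 5157 Hz.

(a) f₀ = 711.8 Hz  (b) Q = 0.138  (c) BW = 5157 Hz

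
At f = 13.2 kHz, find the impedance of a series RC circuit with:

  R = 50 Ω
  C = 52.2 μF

Step 1 — Angular frequency: ω = 2π·f = 2π·1.32e+04 = 8.294e+04 rad/s.
Step 2 — Component impedances:
  R: Z = R = 50 Ω
  C: Z = 1/(jωC) = -j/(ω·C) = 0 - j0.231 Ω
Step 3 — Series combination: Z_total = R + C = 50 - j0.231 Ω = 50∠-0.3° Ω.

Z = 50 - j0.231 Ω = 50∠-0.3° Ω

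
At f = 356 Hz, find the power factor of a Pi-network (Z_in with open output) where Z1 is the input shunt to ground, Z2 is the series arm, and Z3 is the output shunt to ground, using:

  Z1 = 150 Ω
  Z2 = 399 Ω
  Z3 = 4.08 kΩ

Step 1 — Angular frequency: ω = 2π·f = 2π·356 = 2237 rad/s.
Step 2 — Component impedances:
  Z1: Z = R = 150 Ω
  Z2: Z = R = 399 Ω
  Z3: Z = R = 4080 Ω
Step 3 — With open output, the series arm Z2 and the output shunt Z3 appear in series to ground: Z2 + Z3 = 4479 Ω.
Step 4 — Parallel with input shunt Z1: Z_in = Z1 || (Z2 + Z3) = 145.1 Ω = 145.1∠0.0° Ω.
Step 5 — Power factor: PF = cos(φ) = Re(Z)/|Z| = 145.1/145.1 = 1.
Step 6 — Type: Im(Z) = 0 ⇒ unity (phase φ = 0.0°).

PF = 1 (unity, φ = 0.0°)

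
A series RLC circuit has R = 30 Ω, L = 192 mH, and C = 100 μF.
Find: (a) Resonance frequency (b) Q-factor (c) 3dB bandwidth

Step 1 — Resonance condition Im(Z)=0 gives ω₀ = 1/√(LC).
Step 2 — ω₀ = 1/√(0.192·0.0001) = 228.2 rad/s.
Step 3 — f₀ = ω₀/(2π) = 36.32 Hz.
Step 4 — Series Q: Q = ω₀L/R = 228.2·0.192/30 = 1.461.
Step 5 — 3dB bandwidth: Δω = ω₀/Q = 156.2 rad/s; BW = Δω/(2π) = 24.87 Hz.

(a) f₀ = 36.32 Hz  (b) Q = 1.461  (c) BW = 24.87 Hz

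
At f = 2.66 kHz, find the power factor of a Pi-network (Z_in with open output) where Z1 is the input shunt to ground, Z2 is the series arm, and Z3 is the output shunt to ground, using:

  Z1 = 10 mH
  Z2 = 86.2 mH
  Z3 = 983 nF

Step 1 — Angular frequency: ω = 2π·f = 2π·2660 = 1.671e+04 rad/s.
Step 2 — Component impedances:
  Z1: Z = jωL = j·1.671e+04·0.01 = 0 + j167.1 Ω
  Z2: Z = jωL = j·1.671e+04·0.0862 = 0 + j1441 Ω
  Z3: Z = 1/(jωC) = -j/(ω·C) = 0 - j60.87 Ω
Step 3 — With open output, the series arm Z2 and the output shunt Z3 appear in series to ground: Z2 + Z3 = 0 + j1380 Ω.
Step 4 — Parallel with input shunt Z1: Z_in = Z1 || (Z2 + Z3) = 0 + j149.1 Ω = 149.1∠90.0° Ω.
Step 5 — Power factor: PF = cos(φ) = Re(Z)/|Z| = -0/149.1 = -0.
Step 6 — Type: Im(Z) = 149.1 ⇒ lagging (phase φ = 90.0°).

PF = -0 (lagging, φ = 90.0°)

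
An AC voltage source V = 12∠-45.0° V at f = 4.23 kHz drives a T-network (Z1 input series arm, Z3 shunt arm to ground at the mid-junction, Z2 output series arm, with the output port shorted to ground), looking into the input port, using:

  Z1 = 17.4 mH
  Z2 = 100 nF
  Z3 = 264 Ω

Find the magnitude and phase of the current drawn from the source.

Step 1 — Angular frequency: ω = 2π·f = 2π·4230 = 2.658e+04 rad/s.
Step 2 — Component impedances:
  Z1: Z = jωL = j·2.658e+04·0.0174 = 0 + j462.5 Ω
  Z2: Z = 1/(jωC) = -j/(ω·C) = 0 - j376.3 Ω
  Z3: Z = R = 264 Ω
Step 3 — With the output port shorted to ground, the output series arm Z2 runs from the junction to ground; the shunt arm Z3 also runs from the junction to ground. They appear in parallel: Z3 || Z2 = 176.9 - j124.1 Ω.
Step 4 — Series with input arm Z1: Z_in = Z1 + (Z3 || Z2) = 176.9 + j338.3 Ω = 381.8∠62.4° Ω.
Step 5 — Source phasor: V = 12∠-45.0° V = 8.485 - j8.485 V.
Step 6 — Ohm's law: I = V / Z_total = (8.485 - j8.485) / (176.9 + j338.3) = -0.009397 - j0.02999 A.
Step 7 — Convert to polar: |I| = 0.03143 A, ∠I = -107.4°.

I = 0.03143∠-107.4° A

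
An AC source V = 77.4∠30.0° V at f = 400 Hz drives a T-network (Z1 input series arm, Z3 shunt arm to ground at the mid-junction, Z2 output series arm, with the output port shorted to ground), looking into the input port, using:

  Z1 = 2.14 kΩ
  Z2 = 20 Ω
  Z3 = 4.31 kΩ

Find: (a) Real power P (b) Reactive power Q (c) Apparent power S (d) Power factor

Step 1 — Angular frequency: ω = 2π·f = 2π·400 = 2513 rad/s.
Step 2 — Component impedances:
  Z1: Z = R = 2140 Ω
  Z2: Z = R = 20 Ω
  Z3: Z = R = 4310 Ω
Step 3 — With the output port shorted to ground, the output series arm Z2 runs from the junction to ground; the shunt arm Z3 also runs from the junction to ground. They appear in parallel: Z3 || Z2 = 19.91 Ω.
Step 4 — Series with input arm Z1: Z_in = Z1 + (Z3 || Z2) = 2160 Ω = 2160∠0.0° Ω.
Step 5 — Source phasor: V = 77.4∠30.0° V = 67.03 + j38.7 V.
Step 6 — Current: I = V / Z = 0.03103 + j0.01792 A = 0.03583∠30.0° A.
Step 7 — Complex power: S = V·I* = 2.774 VA.
Step 8 — Real power: P = Re(S) = 2.774 W.
Step 9 — Reactive power: Q = Im(S) = 0 VAR.
Step 10 — Apparent power: |S| = 2.774 VA.
Step 11 — Power factor: PF = P/|S| = 1 (unity).

(a) P = 2.774 W  (b) Q = 0 VAR  (c) S = 2.774 VA  (d) PF = 1 (unity)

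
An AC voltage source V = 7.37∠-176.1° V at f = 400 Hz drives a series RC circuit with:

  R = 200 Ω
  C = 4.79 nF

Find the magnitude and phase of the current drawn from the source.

Step 1 — Angular frequency: ω = 2π·f = 2π·400 = 2513 rad/s.
Step 2 — Component impedances:
  R: Z = R = 200 Ω
  C: Z = 1/(jωC) = -j/(ω·C) = 0 - j8.307e+04 Ω
Step 3 — Series combination: Z_total = R + C = 200 - j8.307e+04 Ω = 8.307e+04∠-89.9° Ω.
Step 4 — Source phasor: V = 7.37∠-176.1° V = -7.353 - j0.5013 V.
Step 5 — Ohm's law: I = V / Z_total = (-7.353 - j0.5013) / (200 - j8.307e+04) = 5.821e-06 - j8.853e-05 A.
Step 6 — Convert to polar: |I| = 8.872e-05 A, ∠I = -86.2°.

I = 8.872e-05∠-86.2° A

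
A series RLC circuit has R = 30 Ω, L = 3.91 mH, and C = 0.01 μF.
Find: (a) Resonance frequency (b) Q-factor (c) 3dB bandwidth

Step 1 — Resonance: ω₀ = 1/√(LC) = 1/√(0.00391·1e-08) = 1.599e+05 rad/s.
Step 2 — f₀ = ω₀/(2π) = 2.545e+04 Hz.
Step 3 — Series Q: Q = ω₀L/R = 1.599e+05·0.00391/30 = 20.84.
Step 4 — Bandwidth: Δω = ω₀/Q = 7673 rad/s; BW = Δω/(2π) = 1221 Hz.

(a) f₀ = 2.545e+04 Hz  (b) Q = 20.84  (c) BW = 1221 Hz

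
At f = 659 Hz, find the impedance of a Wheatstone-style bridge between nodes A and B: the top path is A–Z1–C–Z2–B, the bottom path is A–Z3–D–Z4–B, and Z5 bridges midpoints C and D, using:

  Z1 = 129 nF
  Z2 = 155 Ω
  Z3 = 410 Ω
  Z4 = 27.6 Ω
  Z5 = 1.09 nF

Step 1 — Angular frequency: ω = 2π·f = 2π·659 = 4141 rad/s.
Step 2 — Component impedances:
  Z1: Z = 1/(jωC) = -j/(ω·C) = 0 - j1872 Ω
  Z2: Z = R = 155 Ω
  Z3: Z = R = 410 Ω
  Z4: Z = R = 27.6 Ω
  Z5: Z = 1/(jωC) = -j/(ω·C) = 0 - j2.216e+05 Ω
Step 3 — Bridge requires nodal analysis (the Z5 bridge couples midpoints C and D, so the two paths cannot be reduced to a simple series/parallel combination). Setting node B to ground and injecting 1 A at node A, the 3-node admittance system at A, C, D solves to V_A = Z_AB = 408.2 - j92.96 Ω = 418.6∠-12.8° Ω.

Z = 408.2 - j92.96 Ω = 418.6∠-12.8° Ω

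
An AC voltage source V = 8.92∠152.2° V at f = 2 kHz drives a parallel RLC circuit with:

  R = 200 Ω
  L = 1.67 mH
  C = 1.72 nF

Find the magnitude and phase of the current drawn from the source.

Step 1 — Angular frequency: ω = 2π·f = 2π·2000 = 1.257e+04 rad/s.
Step 2 — Component impedances:
  R: Z = R = 200 Ω
  L: Z = jωL = j·1.257e+04·0.00167 = 0 + j20.99 Ω
  C: Z = 1/(jωC) = -j/(ω·C) = 0 - j4.627e+04 Ω
Step 3 — Parallel combination: 1/Z_total = 1/R + 1/L + 1/C; Z_total = 2.18 + j20.77 Ω = 20.88∠84.0° Ω.
Step 4 — Source phasor: V = 8.92∠152.2° V = -7.89 + j4.16 V.
Step 5 — Ohm's law: I = V / Z_total = (-7.89 + j4.16) / (2.18 + j20.77) = 0.1587 + j0.3966 A.
Step 6 — Convert to polar: |I| = 0.4272 A, ∠I = 68.2°.

I = 0.4272∠68.2° A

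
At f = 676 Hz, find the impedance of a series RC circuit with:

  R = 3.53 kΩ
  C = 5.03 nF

Step 1 — Angular frequency: ω = 2π·f = 2π·676 = 4247 rad/s.
Step 2 — Component impedances:
  R: Z = R = 3530 Ω
  C: Z = 1/(jωC) = -j/(ω·C) = 0 - j4.681e+04 Ω
Step 3 — Series combination: Z_total = R + C = 3530 - j4.681e+04 Ω = 4.694e+04∠-85.7° Ω.

Z = 3530 - j4.681e+04 Ω = 4.694e+04∠-85.7° Ω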